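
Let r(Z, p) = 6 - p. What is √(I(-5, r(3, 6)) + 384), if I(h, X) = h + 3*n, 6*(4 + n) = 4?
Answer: 3*√41 ≈ 19.209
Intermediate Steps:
n = -10/3 (n = -4 + (⅙)*4 = -4 + ⅔ = -10/3 ≈ -3.3333)
I(h, X) = -10 + h (I(h, X) = h + 3*(-10/3) = h - 10 = -10 + h)
√(I(-5, r(3, 6)) + 384) = √((-10 - 5) + 384) = √(-15 + 384) = √369 = 3*√41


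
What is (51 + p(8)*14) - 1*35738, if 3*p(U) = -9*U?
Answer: -36023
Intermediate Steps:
p(U) = -3*U (p(U) = (-9*U)/3 = -3*U)
(51 + p(8)*14) - 1*35738 = (51 - 3*8*14) - 1*35738 = (51 - 24*14) - 35738 = (51 - 336) - 35738 = -285 - 35738 = -36023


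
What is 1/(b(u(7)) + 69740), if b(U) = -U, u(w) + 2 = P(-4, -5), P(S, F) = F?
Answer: 1/69747 ≈ 1.4338e-5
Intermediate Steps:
u(w) = -7 (u(w) = -2 - 5 = -7)
1/(b(u(7)) + 69740) = 1/(-1*(-7) + 69740) = 1/(7 + 69740) = 1/69747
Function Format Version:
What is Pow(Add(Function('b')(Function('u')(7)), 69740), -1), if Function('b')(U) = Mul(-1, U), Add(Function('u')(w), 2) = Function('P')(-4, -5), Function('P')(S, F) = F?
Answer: Rational(1, 69747) ≈ 1.4338e-5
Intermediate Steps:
Function('u')(w) = -7 (Function('u')(w) = Add(-2, -5) = -7)
Pow(Add(Function('b')(Function('u')(7)), 69740), -1) = Pow(Add(Mul(-1, -7), 69740), -1) = Pow(Add(7, 69740), -1) = Pow(69747, -1) = Rational(1, 69747)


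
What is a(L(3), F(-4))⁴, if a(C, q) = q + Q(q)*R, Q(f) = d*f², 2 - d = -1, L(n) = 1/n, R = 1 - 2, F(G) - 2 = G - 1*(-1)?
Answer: 256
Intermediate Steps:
F(G) = 3 + G (F(G) = 2 + (G - 1*(-1)) = 2 + (G + 1) = 2 + (1 + G) = 3 + G)
R = -1
d = 3 (d = 2 - 1*(-1) = 2 + 1 = 3)
Q(f) = 3*f²
a(C, q) = q - 3*q² (a(C, q) = q + (3*q²)*(-1) = q - 3*q²)
a(L(3), F(-4))⁴ = ((3 - 4)*(1 - 3*(3 - 4)))⁴ = (-(1 - 3*(-1)))⁴ = (-(1 + 3))⁴ = (-1*4)⁴ = (-4)⁴ = 256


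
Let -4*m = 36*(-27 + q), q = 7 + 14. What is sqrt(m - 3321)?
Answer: 33*I*sqrt(3) ≈ 57.158*I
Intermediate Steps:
q = 21
m = 54 (m = -9*(-27 + 21) = -9*(-6) = -1/4*(-216) = 54)
sqrt(m - 3321) = sqrt(54 - 3321) = sqrt(-3267) = 33*I*sqrt(3)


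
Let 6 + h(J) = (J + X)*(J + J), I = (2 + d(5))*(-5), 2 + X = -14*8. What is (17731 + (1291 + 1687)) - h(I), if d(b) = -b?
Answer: 23685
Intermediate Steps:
X = -114 (X = -2 - 14*8 = -2 - 112 = -114)
I = 15 (I = (2 - 1*5)*(-5) = (2 - 5)*(-5) = -3*(-5) = 15)
h(J) = -6 + 2*J*(-114 + J) (h(J) = -6 + (J - 114)*(J + J) = -6 + (-114 + J)*(2*J) = -6 + 2*J*(-114 + J))
(17731 + (1291 + 1687)) - h(I) = (17731 + (1291 + 1687)) - (-6 - 228*15 + 2*15²) = (17731 + 2978) - (-6 - 3420 + 2*225) = 20709 - (-6 - 3420 + 450) = 20709 - 1*(-2976) = 20709 + 2976 = 23685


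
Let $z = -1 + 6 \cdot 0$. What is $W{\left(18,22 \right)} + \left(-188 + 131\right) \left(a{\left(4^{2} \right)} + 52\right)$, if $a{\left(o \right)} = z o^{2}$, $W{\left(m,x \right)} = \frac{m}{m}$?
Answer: $11629$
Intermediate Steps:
$z = -1$ ($z = -1 + 0 = -1$)
$W{\left(m,x \right)} = 1$
$a{\left(o \right)} = - o^{2}$
$W{\left(18,22 \right)} + \left(-188 + 131\right) \left(a{\left(4^{2} \right)} + 52\right) = 1 + \left(-188 + 131\right) \left(- \left(4^{2}\right)^{2} + 52\right) = 1 - 57 \left(- 16^{2} + 52\right) = 1 - 57 \left(\left(-1\right) 256 + 52\right) = 1 - 57 \left(-256 + 52\right) = 1 - -11628 = 1 + 11628 = 11629$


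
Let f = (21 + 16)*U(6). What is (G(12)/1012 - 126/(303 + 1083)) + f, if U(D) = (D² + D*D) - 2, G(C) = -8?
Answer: 655245/253 ≈ 2589.9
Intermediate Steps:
U(D) = -2 + 2*D² (U(D) = (D² + D²) - 2 = 2*D² - 2 = -2 + 2*D²)
f = 2590 (f = (21 + 16)*(-2 + 2*6²) = 37*(-2 + 2*36) = 37*(-2 + 72) = 37*70 = 2590)
(G(12)/1012 - 126/(303 + 1083)) + f = (-8/1012 - 126/(303 + 1083)) + 2590 = (-8*1/1012 - 126/1386) + 2590 = (-2/253 - 126*1/1386) + 2590 = (-2/253 - 1/11) + 2590 = -25/253 + 2590 = 655245/253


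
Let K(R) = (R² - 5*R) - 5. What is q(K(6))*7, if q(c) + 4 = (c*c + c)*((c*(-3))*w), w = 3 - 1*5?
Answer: 56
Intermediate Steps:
w = -2 (w = 3 - 5 = -2)
K(R) = -5 + R² - 5*R
q(c) = -4 + 6*c*(c + c²) (q(c) = -4 + (c*c + c)*((c*(-3))*(-2)) = -4 + (c² + c)*(-3*c*(-2)) = -4 + (c + c²)*(6*c) = -4 + 6*c*(c + c²))
q(K(6))*7 = (-4 + 6*(-5 + 6² - 5*6)² + 6*(-5 + 6² - 5*6)³)*7 = (-4 + 6*(-5 + 36 - 30)² + 6*(-5 + 36 - 30)³)*7 = (-4 + 6*1² + 6*1³)*7 = (-4 + 6*1 + 6*1)*7 = (-4 + 6 + 6)*7 = 8*7 = 56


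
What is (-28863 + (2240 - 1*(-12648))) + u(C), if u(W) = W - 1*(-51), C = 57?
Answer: -13867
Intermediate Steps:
u(W) = 51 + W (u(W) = W + 51 = 51 + W)
(-28863 + (2240 - 1*(-12648))) + u(C) = (-28863 + (2240 - 1*(-12648))) + (51 + 57) = (-28863 + (2240 + 12648)) + 108 = (-28863 + 14888) + 108 = -13975 + 108 = -13867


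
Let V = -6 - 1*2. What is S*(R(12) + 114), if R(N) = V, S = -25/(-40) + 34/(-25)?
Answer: -7791/100 ≈ -77.910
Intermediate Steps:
S = -147/200 (S = -25*(-1/40) + 34*(-1/25) = 5/8 - 34/25 = -147/200 ≈ -0.73500)
V = -8 (V = -6 - 2 = -8)
R(N) = -8
S*(R(12) + 114) = -147*(-8 + 114)/200 = -147/200*106 = -7791/100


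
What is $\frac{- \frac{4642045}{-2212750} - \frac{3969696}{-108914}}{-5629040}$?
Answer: $- \frac{928952851313}{135659556372964000} \approx -6.8477 \cdot 10^{-6}$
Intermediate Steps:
$\frac{- \frac{4642045}{-2212750} - \frac{3969696}{-108914}}{-5629040} = \left(\left(-4642045\right) \left(- \frac{1}{2212750}\right) - - \frac{1984848}{54457}\right) \left(- \frac{1}{5629040}\right) = \left(\frac{928409}{442550} + \frac{1984848}{54457}\right) \left(- \frac{1}{5629040}\right) = \frac{928952851313}{24099945350} \left(- \frac{1}{5629040}\right) = - \frac{928952851313}{135659556372964000}$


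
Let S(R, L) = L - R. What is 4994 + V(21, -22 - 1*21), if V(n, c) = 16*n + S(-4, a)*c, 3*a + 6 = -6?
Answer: 5330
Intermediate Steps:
a = -4 (a = -2 + (⅓)*(-6) = -2 - 2 = -4)
V(n, c) = 16*n (V(n, c) = 16*n + (-4 - 1*(-4))*c = 16*n + (-4 + 4)*c = 16*n + 0*c = 16*n + 0 = 16*n)
4994 + V(21, -22 - 1*21) = 4994 + 16*21 = 4994 + 336 = 5330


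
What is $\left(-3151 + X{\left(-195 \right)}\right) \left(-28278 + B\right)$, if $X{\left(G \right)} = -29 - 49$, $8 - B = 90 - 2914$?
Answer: $82165134$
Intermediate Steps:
$B = 2832$ ($B = 8 - \left(90 - 2914\right) = 8 - -2824 = 8 + 2824 = 2832$)
$X{\left(G \right)} = -78$
$\left(-3151 + X{\left(-195 \right)}\right) \left(-28278 + B\right) = \left(-3151 - 78\right) \left(-28278 + 2832\right) = \left(-3229\right) \left(-25446\right) = 82165134$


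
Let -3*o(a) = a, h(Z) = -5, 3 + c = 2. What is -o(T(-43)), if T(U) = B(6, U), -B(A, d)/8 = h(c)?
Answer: 40/3 ≈ 13.333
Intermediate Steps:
c = -1 (c = -3 + 2 = -1)
B(A, d) = 40 (B(A, d) = -8*(-5) = 40)
T(U) = 40
o(a) = -a/3
-o(T(-43)) = -(-1)*40/3 = -1*(-40/3) = 40/3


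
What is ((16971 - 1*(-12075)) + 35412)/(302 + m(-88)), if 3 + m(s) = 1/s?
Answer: 5672304/26311 ≈ 215.59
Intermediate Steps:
m(s) = -3 + 1/s
((16971 - 1*(-12075)) + 35412)/(302 + m(-88)) = ((16971 - 1*(-12075)) + 35412)/(302 + (-3 + 1/(-88))) = ((16971 + 12075) + 35412)/(302 + (-3 - 1/88)) = (29046 + 35412)/(302 - 265/88) = 64458/(26311/88) = 64458*(88/26311) = 5672304/26311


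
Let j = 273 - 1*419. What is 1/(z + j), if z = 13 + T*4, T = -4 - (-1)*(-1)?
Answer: -1/153 ≈ -0.0065359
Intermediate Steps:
T = -5 (T = -4 - 1*1 = -4 - 1 = -5)
j = -146 (j = 273 - 419 = -146)
z = -7 (z = 13 - 5*4 = 13 - 20 = -7)
1/(z + j) = 1/(-7 - 146) = 1/(-153) = -1/153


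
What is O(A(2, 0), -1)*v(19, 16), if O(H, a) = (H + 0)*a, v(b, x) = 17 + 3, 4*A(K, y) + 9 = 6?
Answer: 15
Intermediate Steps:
A(K, y) = -¾ (A(K, y) = -9/4 + (¼)*6 = -9/4 + 3/2 = -¾)
v(b, x) = 20
O(H, a) = H*a
O(A(2, 0), -1)*v(19, 16) = -¾*(-1)*20 = (¾)*20 = 15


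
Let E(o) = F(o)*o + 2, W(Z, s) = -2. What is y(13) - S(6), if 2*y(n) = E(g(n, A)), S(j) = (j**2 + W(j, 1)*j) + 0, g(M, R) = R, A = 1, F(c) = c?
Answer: -45/2 ≈ -22.500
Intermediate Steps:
S(j) = j**2 - 2*j (S(j) = (j**2 - 2*j) + 0 = j**2 - 2*j)
E(o) = 2 + o**2 (E(o) = o*o + 2 = o**2 + 2 = 2 + o**2)
y(n) = 3/2 (y(n) = (2 + 1**2)/2 = (2 + 1)/2 = (1/2)*3 = 3/2)
y(13) - S(6) = 3/2 - 6*(-2 + 6) = 3/2 - 6*4 = 3/2 - 1*24 = 3/2 - 24 = -45/2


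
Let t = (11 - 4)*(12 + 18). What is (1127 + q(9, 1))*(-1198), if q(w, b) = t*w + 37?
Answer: -3658692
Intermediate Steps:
t = 210 (t = 7*30 = 210)
q(w, b) = 37 + 210*w (q(w, b) = 210*w + 37 = 37 + 210*w)
(1127 + q(9, 1))*(-1198) = (1127 + (37 + 210*9))*(-1198) = (1127 + (37 + 1890))*(-1198) = (1127 + 1927)*(-1198) = 3054*(-1198) = -3658692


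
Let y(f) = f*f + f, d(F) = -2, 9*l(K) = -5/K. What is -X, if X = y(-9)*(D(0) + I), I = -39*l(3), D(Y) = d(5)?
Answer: -376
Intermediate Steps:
l(K) = -5/(9*K) (l(K) = (-5/K)/9 = -5/(9*K))
D(Y) = -2
I = 65/9 (I = -39*(-5/9/3) = -39*(-5/9*⅓) = -39*(-5)/27 = -1*(-65/9) = 65/9 ≈ 7.2222)
y(f) = f + f² (y(f) = f² + f = f + f²)
X = 376 (X = (-9*(1 - 9))*(-2 + 65/9) = -9*(-8)*(47/9) = 72*(47/9) = 376)
-X = -1*376 = -376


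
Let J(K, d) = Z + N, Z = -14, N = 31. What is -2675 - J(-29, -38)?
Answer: -2692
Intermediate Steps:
J(K, d) = 17 (J(K, d) = -14 + 31 = 17)
-2675 - J(-29, -38) = -2675 - 1*17 = -2675 - 17 = -2692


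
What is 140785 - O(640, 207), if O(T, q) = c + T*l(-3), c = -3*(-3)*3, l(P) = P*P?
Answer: 134998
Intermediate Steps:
l(P) = P²
c = 27 (c = 9*3 = 27)
O(T, q) = 27 + 9*T (O(T, q) = 27 + T*(-3)² = 27 + T*9 = 27 + 9*T)
140785 - O(640, 207) = 140785 - (27 + 9*640) = 140785 - (27 + 5760) = 140785 - 1*5787 = 140785 - 5787 = 134998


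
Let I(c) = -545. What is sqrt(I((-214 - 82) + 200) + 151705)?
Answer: 2*sqrt(37790) ≈ 388.79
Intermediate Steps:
sqrt(I((-214 - 82) + 200) + 151705) = sqrt(-545 + 151705) = sqrt(151160) = 2*sqrt(37790)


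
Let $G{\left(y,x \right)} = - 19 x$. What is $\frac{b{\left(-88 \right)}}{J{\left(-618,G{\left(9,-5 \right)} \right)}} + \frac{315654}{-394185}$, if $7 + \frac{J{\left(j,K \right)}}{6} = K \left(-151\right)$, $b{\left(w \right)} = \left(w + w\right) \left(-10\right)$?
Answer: $- \frac{290368363}{353583945} \approx -0.82121$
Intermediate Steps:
$b{\left(w \right)} = - 20 w$ ($b{\left(w \right)} = 2 w \left(-10\right) = - 20 w$)
$J{\left(j,K \right)} = -42 - 906 K$ ($J{\left(j,K \right)} = -42 + 6 K \left(-151\right) = -42 + 6 \left(- 151 K\right) = -42 - 906 K$)
$\frac{b{\left(-88 \right)}}{J{\left(-618,G{\left(9,-5 \right)} \right)}} + \frac{315654}{-394185} = \frac{\left(-20\right) \left(-88\right)}{-42 - 906 \left(\left(-19\right) \left(-5\right)\right)} + \frac{315654}{-394185} = \frac{1760}{-42 - 86070} + 315654 \left(- \frac{1}{394185}\right) = \frac{1760}{-42 - 86070} - \frac{105218}{131395} = \frac{1760}{-86112} - \frac{105218}{131395} = 1760 \left(- \frac{1}{86112}\right) - \frac{105218}{131395} = - \frac{55}{2691} - \frac{105218}{131395} = - \frac{290368363}{353583945}$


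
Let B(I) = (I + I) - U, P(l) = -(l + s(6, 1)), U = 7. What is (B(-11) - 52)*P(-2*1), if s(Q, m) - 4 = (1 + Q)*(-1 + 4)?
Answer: 1863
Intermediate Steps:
s(Q, m) = 7 + 3*Q (s(Q, m) = 4 + (1 + Q)*(-1 + 4) = 4 + (1 + Q)*3 = 4 + (3 + 3*Q) = 7 + 3*Q)
P(l) = -25 - l (P(l) = -(l + (7 + 3*6)) = -(l + (7 + 18)) = -(l + 25) = -(25 + l) = -25 - l)
B(I) = -7 + 2*I (B(I) = (I + I) - 1*7 = 2*I - 7 = -7 + 2*I)
(B(-11) - 52)*P(-2*1) = ((-7 + 2*(-11)) - 52)*(-25 - (-2)) = ((-7 - 22) - 52)*(-25 - 1*(-2)) = (-29 - 52)*(-25 + 2) = -81*(-23) = 1863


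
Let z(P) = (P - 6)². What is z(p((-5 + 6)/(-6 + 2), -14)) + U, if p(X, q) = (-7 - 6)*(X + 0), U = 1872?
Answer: 30073/16 ≈ 1879.6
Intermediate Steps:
p(X, q) = -13*X
z(P) = (-6 + P)²
z(p((-5 + 6)/(-6 + 2), -14)) + U = (-6 - 13*(-5 + 6)/(-6 + 2))² + 1872 = (-6 - 13/(-4))² + 1872 = (-6 - 13*(-1)/4)² + 1872 = (-6 - 13*(-¼))² + 1872 = (-6 + 13/4)² + 1872 = (-11/4)² + 1872 = 121/16 + 1872 = 30073/16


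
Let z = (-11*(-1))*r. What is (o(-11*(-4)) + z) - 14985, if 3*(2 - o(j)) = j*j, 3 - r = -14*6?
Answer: -44014/3 ≈ -14671.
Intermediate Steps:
r = 87 (r = 3 - (-14)*6 = 3 - 1*(-84) = 3 + 84 = 87)
o(j) = 2 - j²/3 (o(j) = 2 - j*j/3 = 2 - j²/3)
z = 957 (z = -11*(-1)*87 = 11*87 = 957)
(o(-11*(-4)) + z) - 14985 = ((2 - (-11*(-4))²/3) + 957) - 14985 = ((2 - ⅓*44²) + 957) - 14985 = ((2 - ⅓*1936) + 957) - 14985 = ((2 - 1936/3) + 957) - 14985 = (-1930/3 + 957) - 14985 = 941/3 - 14985 = -44014/3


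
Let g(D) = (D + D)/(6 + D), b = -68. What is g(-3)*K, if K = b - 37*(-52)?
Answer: -3712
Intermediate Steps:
g(D) = 2*D/(6 + D) (g(D) = (2*D)/(6 + D) = 2*D/(6 + D))
K = 1856 (K = -68 - 37*(-52) = -68 + 1924 = 1856)
g(-3)*K = (2*(-3)/(6 - 3))*1856 = (2*(-3)/3)*1856 = (2*(-3)*(⅓))*1856 = -2*1856 = -3712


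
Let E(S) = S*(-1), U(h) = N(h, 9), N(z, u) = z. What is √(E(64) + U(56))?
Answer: 2*I*√2 ≈ 2.8284*I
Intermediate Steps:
U(h) = h
E(S) = -S
√(E(64) + U(56)) = √(-1*64 + 56) = √(-64 + 56) = √(-8) = 2*I*√2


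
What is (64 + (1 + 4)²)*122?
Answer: 10858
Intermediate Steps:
(64 + (1 + 4)²)*122 = (64 + 5²)*122 = (64 + 25)*122 = 89*122 = 10858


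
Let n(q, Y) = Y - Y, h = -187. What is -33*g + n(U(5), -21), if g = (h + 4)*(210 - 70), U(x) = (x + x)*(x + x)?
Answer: 845460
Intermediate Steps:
U(x) = 4*x² (U(x) = (2*x)*(2*x) = 4*x²)
g = -25620 (g = (-187 + 4)*(210 - 70) = -183*140 = -25620)
n(q, Y) = 0
-33*g + n(U(5), -21) = -33*(-25620) + 0 = 845460 + 0 = 845460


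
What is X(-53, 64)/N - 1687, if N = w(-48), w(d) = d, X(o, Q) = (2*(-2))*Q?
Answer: -5045/3 ≈ -1681.7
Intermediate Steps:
X(o, Q) = -4*Q
N = -48
X(-53, 64)/N - 1687 = -4*64/(-48) - 1687 = -256*(-1/48) - 1687 = 16/3 - 1687 = -5045/3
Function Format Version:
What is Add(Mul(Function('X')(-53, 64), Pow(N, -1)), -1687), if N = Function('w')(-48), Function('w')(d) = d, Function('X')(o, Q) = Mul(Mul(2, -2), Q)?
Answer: Rational(-5045, 3) ≈ -1681.7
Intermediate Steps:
Function('X')(o, Q) = Mul(-4, Q)
N = -48
Add(Mul(Function('X')(-53, 64), Pow(N, -1)), -1687) = Add(Mul(Mul(-4, 64), Pow(-48, -1)), -1687) = Add(Mul(-256, Rational(-1, 48)), -1687) = Add(Rational(16, 3), -1687) = Rational(-5045, 3)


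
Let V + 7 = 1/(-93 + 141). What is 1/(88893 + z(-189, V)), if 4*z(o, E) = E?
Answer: 192/17067121 ≈ 1.1250e-5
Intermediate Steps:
V = -335/48 (V = -7 + 1/(-93 + 141) = -7 + 1/48 = -335/48 ≈ -6.9792)
z(o, E) = E/4
1/(88893 + z(-189, V)) = 1/(88893 + (¼)*(-335/48)) = 1/(88893 - 335/192) = 1/(17067121/192) = 192/17067121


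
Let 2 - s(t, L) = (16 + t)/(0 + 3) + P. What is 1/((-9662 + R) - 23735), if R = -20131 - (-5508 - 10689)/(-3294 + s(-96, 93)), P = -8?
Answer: -9772/523124207 ≈ -1.8680e-5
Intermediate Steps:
s(t, L) = 14/3 - t/3 (s(t, L) = 2 - ((16 + t)/(0 + 3) - 8) = 2 - ((16 + t)/3 - 8) = 2 - ((16 + t)*(⅓) - 8) = 2 - ((16/3 + t/3) - 8) = 2 - (-8/3 + t/3) = 2 + (8/3 - t/3) = 14/3 - t/3)
R = -196768723/9772 (R = -20131 - (-5508 - 10689)/(-3294 + (14/3 - ⅓*(-96))) = -20131 - (-16197)/(-3294 + (14/3 + 32)) = -20131 - (-16197)/(-3294 + 110/3) = -20131 - (-16197)/(-9772/3) = -20131 - (-16197)*(-3)/9772 = -20131 - 1*48591/9772 = -20131 - 48591/9772 = -196768723/9772 ≈ -20136.)
1/((-9662 + R) - 23735) = 1/((-9662 - 196768723/9772) - 23735) = 1/(-291185787/9772 - 23735) = 1/(-523124207/9772) = -9772/523124207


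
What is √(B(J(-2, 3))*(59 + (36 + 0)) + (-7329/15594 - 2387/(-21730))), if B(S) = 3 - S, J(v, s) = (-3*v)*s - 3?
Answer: 3*I*√101034928771615865/28238135 ≈ 33.769*I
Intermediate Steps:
J(v, s) = -3 - 3*s*v (J(v, s) = -3*s*v - 3 = -3 - 3*s*v)
√(B(J(-2, 3))*(59 + (36 + 0)) + (-7329/15594 - 2387/(-21730))) = √((3 - (-3 - 3*3*(-2)))*(59 + (36 + 0)) + (-7329/15594 - 2387/(-21730))) = √((3 - (-3 + 18))*(59 + 36) + (-7329*1/15594 - 2387*(-1/21730))) = √((3 - 1*15)*95 + (-2443/5198 + 2387/21730)) = √((3 - 15)*95 - 10169691/28238135) = √(-12*95 - 10169691/28238135) = √(-1140 - 10169691/28238135) = √(-32201643591/28238135) = 3*I*√101034928771615865/28238135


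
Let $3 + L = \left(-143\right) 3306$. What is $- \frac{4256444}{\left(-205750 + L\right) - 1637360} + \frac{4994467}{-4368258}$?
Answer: $\frac{780744918755}{1124035780302} \approx 0.69459$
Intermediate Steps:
$L = -472761$ ($L = -3 - 472758 = -472761$)
$- \frac{4256444}{\left(-205750 + L\right) - 1637360} + \frac{4994467}{-4368258} = - \frac{4256444}{\left(-205750 - 472761\right) - 1637360} + \frac{4994467}{-4368258} = - \frac{4256444}{-678511 - 1637360} + 4994467 \left(- \frac{1}{4368258}\right) = - \frac{4256444}{-2315871} - \frac{4994467}{4368258} = \left(-4256444\right) \left(- \frac{1}{2315871}\right) - \frac{4994467}{4368258} = \frac{4256444}{2315871} - \frac{4994467}{4368258} = \frac{780744918755}{1124035780302}$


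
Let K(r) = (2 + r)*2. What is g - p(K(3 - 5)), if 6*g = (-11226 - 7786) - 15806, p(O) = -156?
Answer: -5647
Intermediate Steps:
K(r) = 4 + 2*r
g = -5803 (g = ((-11226 - 7786) - 15806)/6 = (-19012 - 15806)/6 = (⅙)*(-34818) = -5803)
g - p(K(3 - 5)) = -5803 - 1*(-156) = -5803 + 156 = -5647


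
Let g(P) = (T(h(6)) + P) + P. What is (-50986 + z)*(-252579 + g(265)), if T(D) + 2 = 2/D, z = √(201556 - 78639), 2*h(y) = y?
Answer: 38553114886/3 - 756151*√122917/3 ≈ 1.2763e+10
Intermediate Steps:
h(y) = y/2
z = √122917 ≈ 350.60
T(D) = -2 + 2/D
g(P) = -4/3 + 2*P (g(P) = ((-2 + 2/(((½)*6))) + P) + P = ((-2 + 2/3) + P) + P = ((-2 + 2*(⅓)) + P) + P = ((-2 + ⅔) + P) + P = (-4/3 + P) + P = -4/3 + 2*P)
(-50986 + z)*(-252579 + g(265)) = (-50986 + √122917)*(-252579 + (-4/3 + 2*265)) = (-50986 + √122917)*(-252579 + (-4/3 + 530)) = (-50986 + √122917)*(-252579 + 1586/3) = (-50986 + √122917)*(-756151/3) = 38553114886/3 - 756151*√122917/3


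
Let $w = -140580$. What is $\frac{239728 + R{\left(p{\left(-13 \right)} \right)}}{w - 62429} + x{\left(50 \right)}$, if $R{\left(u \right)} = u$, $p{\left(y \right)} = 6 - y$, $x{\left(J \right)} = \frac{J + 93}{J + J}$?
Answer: $\frac{5055587}{20300900} \approx 0.24903$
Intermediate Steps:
$x{\left(J \right)} = \frac{93 + J}{2 J}$
$\frac{239728 + R{\left(p{\left(-13 \right)} \right)}}{w - 62429} + x{\left(50 \right)} = \frac{239728 + \left(6 - -13\right)}{-140580 - 62429} + \frac{93 + 50}{2 \cdot 50} = \frac{239728 + \left(6 + 13\right)}{-203009} + \frac{1}{2} \cdot \frac{1}{50} \cdot 143 = \left(239728 + 19\right) \left(- \frac{1}{203009}\right) + \frac{143}{100} = 239747 \left(- \frac{1}{203009}\right) + \frac{143}{100} = - \frac{239747}{203009} + \frac{143}{100} = \frac{5055587}{20300900}$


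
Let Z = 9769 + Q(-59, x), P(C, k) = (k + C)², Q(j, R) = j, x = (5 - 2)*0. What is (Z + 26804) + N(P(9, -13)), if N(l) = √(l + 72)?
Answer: 36514 + 2*√22 ≈ 36523.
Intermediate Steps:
x = 0 (x = 3*0 = 0)
P(C, k) = (C + k)²
N(l) = √(72 + l)
Z = 9710 (Z = 9769 - 59 = 9710)
(Z + 26804) + N(P(9, -13)) = (9710 + 26804) + √(72 + (9 - 13)²) = 36514 + √(72 + (-4)²) = 36514 + √(72 + 16) = 36514 + √88 = 36514 + 2*√22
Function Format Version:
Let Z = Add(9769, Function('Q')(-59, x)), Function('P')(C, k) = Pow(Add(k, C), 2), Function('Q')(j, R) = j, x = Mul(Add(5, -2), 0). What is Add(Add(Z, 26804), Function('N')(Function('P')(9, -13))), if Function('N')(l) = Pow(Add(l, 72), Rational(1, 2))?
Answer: Add(36514, Mul(2, Pow(22, Rational(1, 2)))) ≈ 36523.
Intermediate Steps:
x = 0 (x = Mul(3, 0) = 0)
Function('P')(C, k) = Pow(Add(C, k), 2)
Function('N')(l) = Pow(Add(72, l), Rational(1, 2))
Z = 9710 (Z = Add(9769, -59) = 9710)
Add(Add(Z, 26804), Function('N')(Function('P')(9, -13))) = Add(Add(9710, 26804), Pow(Add(72, Pow(Add(9, -13), 2)), Rational(1, 2))) = Add(36514, Pow(Add(72, Pow(-4, 2)), Rational(1, 2))) = Add(36514, Pow(Add(72, 16), Rational(1, 2))) = Add(36514, Pow(88, Rational(1, 2))) = Add(36514, Mul(2, Pow(22, Rational(1, 2))))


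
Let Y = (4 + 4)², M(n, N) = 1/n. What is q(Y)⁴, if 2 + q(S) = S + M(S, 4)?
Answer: 248155780267521/16777216 ≈ 1.4791e+7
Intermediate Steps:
Y = 64 (Y = 8² = 64)
q(S) = -2 + S + 1/S (q(S) = -2 + (S + 1/S) = -2 + S + 1/S)
q(Y)⁴ = (-2 + 64 + 1/64)⁴ = (3969/64)⁴ = 248155780267521/16777216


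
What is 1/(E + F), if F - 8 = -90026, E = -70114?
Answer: -1/160132 ≈ -6.2448e-6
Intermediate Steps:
F = -90018 (F = 8 - 90026 = -90018)
1/(E + F) = 1/(-70114 - 90018) = 1/(-160132) = -1/160132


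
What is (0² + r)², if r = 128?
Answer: 16384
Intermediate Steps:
(0² + r)² = (0² + 128)² = (0 + 128)² = 128² = 16384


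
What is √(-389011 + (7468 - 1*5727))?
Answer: 3*I*√43030 ≈ 622.31*I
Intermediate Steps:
√(-389011 + (7468 - 1*5727)) = √(-389011 + (7468 - 5727)) = √(-389011 + 1741) = √(-387270) = 3*I*√43030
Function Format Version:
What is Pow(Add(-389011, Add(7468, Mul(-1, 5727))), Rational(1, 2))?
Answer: Mul(3, I, Pow(43030, Rational(1, 2))) ≈ Mul(622.31, I)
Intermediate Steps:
Pow(Add(-389011, Add(7468, Mul(-1, 5727))), Rational(1, 2)) = Pow(Add(-389011, Add(7468, -5727)), Rational(1, 2)) = Pow(Add(-389011, 1741), Rational(1, 2)) = Pow(-387270, Rational(1, 2)) = Mul(3, I, Pow(43030, Rational(1, 2)))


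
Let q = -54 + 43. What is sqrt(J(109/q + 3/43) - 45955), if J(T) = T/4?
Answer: 13*I*sqrt(243361338)/946 ≈ 214.38*I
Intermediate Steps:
q = -11
J(T) = T/4 (J(T) = T*(1/4) = T/4)
sqrt(J(109/q + 3/43) - 45955) = sqrt((109/(-11) + 3/43)/4 - 45955) = sqrt((109*(-1/11) + 3*(1/43))/4 - 45955) = sqrt((-109/11 + 3/43)/4 - 45955) = sqrt((1/4)*(-4654/473) - 45955) = sqrt(-2327/946 - 45955) = sqrt(-43475757/946) = 13*I*sqrt(243361338)/946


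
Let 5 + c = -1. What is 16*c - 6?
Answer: -102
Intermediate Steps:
c = -6 (c = -5 - 1 = -6)
16*c - 6 = 16*(-6) - 6 = -96 - 6 = -102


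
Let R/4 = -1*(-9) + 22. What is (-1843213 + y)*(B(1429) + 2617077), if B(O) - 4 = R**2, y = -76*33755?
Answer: -11605431503001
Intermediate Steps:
R = 124 (R = 4*(-1*(-9) + 22) = 4*(9 + 22) = 4*31 = 124)
y = -2565380
B(O) = 15380 (B(O) = 4 + 124**2 = 4 + 15376 = 15380)
(-1843213 + y)*(B(1429) + 2617077) = (-1843213 - 2565380)*(15380 + 2617077) = -4408593*2632457 = -11605431503001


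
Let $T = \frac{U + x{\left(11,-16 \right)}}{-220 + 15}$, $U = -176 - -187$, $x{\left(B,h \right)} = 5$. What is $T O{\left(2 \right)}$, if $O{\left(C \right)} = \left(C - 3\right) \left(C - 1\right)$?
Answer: $\frac{16}{205} \approx 0.078049$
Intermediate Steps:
$O{\left(C \right)} = \left(-1 + C\right) \left(-3 + C\right)$ ($O{\left(C \right)} = \left(-3 + C\right) \left(-1 + C\right) = \left(-1 + C\right) \left(-3 + C\right)$)
$U = 11$ ($U = -176 + 187 = 11$)
$T = - \frac{16}{205}$ ($T = \frac{11 + 5}{-220 + 15} = \frac{16}{-205} = 16 \left(- \frac{1}{205}\right) = - \frac{16}{205} \approx -0.078049$)
$T O{\left(2 \right)} = - \frac{16 \left(3 + 2^{2} - 8\right)}{205} = - \frac{16 \left(3 + 4 - 8\right)}{205} = \left(- \frac{16}{205}\right) \left(-1\right) = \frac{16}{205}$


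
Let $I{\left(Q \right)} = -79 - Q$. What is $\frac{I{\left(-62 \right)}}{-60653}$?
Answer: $\frac{17}{60653} \approx 0.00028028$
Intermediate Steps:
$\frac{I{\left(-62 \right)}}{-60653} = \frac{-79 - -62}{-60653} = \left(-79 + 62\right) \left(- \frac{1}{60653}\right) = \left(-17\right) \left(- \frac{1}{60653}\right) = \frac{17}{60653}$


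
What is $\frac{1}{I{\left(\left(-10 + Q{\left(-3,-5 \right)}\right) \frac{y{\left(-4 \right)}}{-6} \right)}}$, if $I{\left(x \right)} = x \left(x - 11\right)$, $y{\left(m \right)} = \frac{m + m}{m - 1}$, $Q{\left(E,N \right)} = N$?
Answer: $- \frac{1}{28} \approx -0.035714$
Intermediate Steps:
$y{\left(m \right)} = \frac{2 m}{-1 + m}$
$I{\left(x \right)} = x \left(-11 + x\right)$
$\frac{1}{I{\left(\left(-10 + Q{\left(-3,-5 \right)}\right) \frac{y{\left(-4 \right)}}{-6} \right)}} = \frac{1}{\left(-10 - 5\right) \frac{2 \left(-4\right) \frac{1}{-1 - 4}}{-6} \left(-11 + \left(-10 - 5\right) \frac{2 \left(-4\right) \frac{1}{-1 - 4}}{-6}\right)} = \frac{1}{- 15 \cdot 2 \left(-4\right) \frac{1}{-5} \left(- \frac{1}{6}\right) \left(-11 - 15 \cdot 2 \left(-4\right) \frac{1}{-5} \left(- \frac{1}{6}\right)\right)} = \frac{1}{- 15 \cdot 2 \left(-4\right) \left(- \frac{1}{5}\right) \left(- \frac{1}{6}\right) \left(-11 - 15 \cdot 2 \left(-4\right) \left(- \frac{1}{5}\right) \left(- \frac{1}{6}\right)\right)} = \frac{1}{- 15 \cdot \frac{8}{5} \left(- \frac{1}{6}\right) \left(-11 - 15 \cdot \frac{8}{5} \left(- \frac{1}{6}\right)\right)} = \frac{1}{\left(-15\right) \left(- \frac{4}{15}\right) \left(-11 - -4\right)} = \frac{1}{4 \left(-11 + 4\right)} = \frac{1}{4 \left(-7\right)} = \frac{1}{-28} = - \frac{1}{28}$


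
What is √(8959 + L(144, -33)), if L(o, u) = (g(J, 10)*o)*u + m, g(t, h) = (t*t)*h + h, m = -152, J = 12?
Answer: I*√6881593 ≈ 2623.3*I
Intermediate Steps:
g(t, h) = h + h*t² (g(t, h) = t²*h + h = h*t² + h = h + h*t²)
L(o, u) = -152 + 1450*o*u (L(o, u) = ((10*(1 + 12²))*o)*u - 152 = ((10*(1 + 144))*o)*u - 152 = ((10*145)*o)*u - 152 = (1450*o)*u - 152 = 1450*o*u - 152 = -152 + 1450*o*u)
√(8959 + L(144, -33)) = √(8959 + (-152 + 1450*144*(-33))) = √(8959 + (-152 - 6890400)) = √(8959 - 6890552) = √(-6881593) = I*√6881593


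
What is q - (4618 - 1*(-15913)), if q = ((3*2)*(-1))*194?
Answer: -21695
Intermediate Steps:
q = -1164 (q = (6*(-1))*194 = -6*194 = -1164)
q - (4618 - 1*(-15913)) = -1164 - (4618 - 1*(-15913)) = -1164 - (4618 + 15913) = -1164 - 1*20531 = -1164 - 20531 = -21695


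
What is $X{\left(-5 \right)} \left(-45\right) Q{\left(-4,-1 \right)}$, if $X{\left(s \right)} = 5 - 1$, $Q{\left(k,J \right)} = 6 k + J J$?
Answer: $4140$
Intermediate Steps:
$Q{\left(k,J \right)} = J^{2} + 6 k$ ($Q{\left(k,J \right)} = 6 k + J^{2} = J^{2} + 6 k$)
$X{\left(s \right)} = 4$ ($X{\left(s \right)} = 5 - 1 = 4$)
$X{\left(-5 \right)} \left(-45\right) Q{\left(-4,-1 \right)} = 4 \left(-45\right) \left(\left(-1\right)^{2} + 6 \left(-4\right)\right) = - 180 \left(1 - 24\right) = \left(-180\right) \left(-23\right) = 4140$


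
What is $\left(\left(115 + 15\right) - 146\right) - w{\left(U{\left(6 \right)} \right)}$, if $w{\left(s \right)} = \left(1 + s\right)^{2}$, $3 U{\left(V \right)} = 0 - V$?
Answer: $-17$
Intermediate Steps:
$U{\left(V \right)} = - \frac{V}{3}$ ($U{\left(V \right)} = \frac{0 - V}{3} = \frac{\left(-1\right) V}{3} = - \frac{V}{3}$)
$\left(\left(115 + 15\right) - 146\right) - w{\left(U{\left(6 \right)} \right)} = \left(\left(115 + 15\right) - 146\right) - \left(1 - 2\right)^{2} = \left(130 - 146\right) - \left(1 - 2\right)^{2} = -16 - \left(-1\right)^{2} = -16 - 1 = -17$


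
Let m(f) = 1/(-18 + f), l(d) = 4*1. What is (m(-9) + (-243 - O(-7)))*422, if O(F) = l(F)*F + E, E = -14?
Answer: -2290616/27 ≈ -84838.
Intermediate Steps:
l(d) = 4
O(F) = -14 + 4*F (O(F) = 4*F - 14 = -14 + 4*F)
(m(-9) + (-243 - O(-7)))*422 = (1/(-18 - 9) + (-243 - (-14 + 4*(-7))))*422 = (1/(-27) + (-243 - (-14 - 28)))*422 = (-1/27 + (-243 - 1*(-42)))*422 = (-1/27 + (-243 + 42))*422 = (-1/27 - 201)*422 = -5428/27*422 = -2290616/27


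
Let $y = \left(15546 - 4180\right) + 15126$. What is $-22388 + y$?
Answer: $4104$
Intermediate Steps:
$y = 26492$ ($y = 11366 + 15126 = 26492$)
$-22388 + y = -22388 + 26492 = 4104$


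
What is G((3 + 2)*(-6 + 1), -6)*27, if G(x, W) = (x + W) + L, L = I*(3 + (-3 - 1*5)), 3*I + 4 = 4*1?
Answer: -837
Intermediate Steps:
I = 0 (I = -4/3 + (4*1)/3 = -4/3 + (⅓)*4 = -4/3 + 4/3 = 0)
L = 0 (L = 0*(3 + (-3 - 1*5)) = 0*(3 + (-3 - 5)) = 0*(3 - 8) = 0*(-5) = 0)
G(x, W) = W + x (G(x, W) = (x + W) + 0 = (W + x) + 0 = W + x)
G((3 + 2)*(-6 + 1), -6)*27 = (-6 + (3 + 2)*(-6 + 1))*27 = (-6 + 5*(-5))*27 = (-6 - 25)*27 = -31*27 = -837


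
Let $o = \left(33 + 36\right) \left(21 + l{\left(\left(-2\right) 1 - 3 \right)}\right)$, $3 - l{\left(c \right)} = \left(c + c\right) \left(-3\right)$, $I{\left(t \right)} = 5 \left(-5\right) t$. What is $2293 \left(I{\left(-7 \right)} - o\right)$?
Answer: $1350577$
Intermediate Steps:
$I{\left(t \right)} = - 25 t$
$l{\left(c \right)} = 3 + 6 c$ ($l{\left(c \right)} = 3 - \left(c + c\right) \left(-3\right) = 3 - 2 c \left(-3\right) = 3 - - 6 c = 3 + 6 c$)
$o = -414$ ($o = \left(33 + 36\right) \left(21 + \left(3 + 6 \left(\left(-2\right) 1 - 3\right)\right)\right) = 69 \left(21 + \left(3 + 6 \left(-2 - 3\right)\right)\right) = 69 \left(21 + \left(3 + 6 \left(-5\right)\right)\right) = 69 \left(21 + \left(3 - 30\right)\right) = 69 \left(21 - 27\right) = 69 \left(-6\right) = -414$)
$2293 \left(I{\left(-7 \right)} - o\right) = 2293 \left(\left(-25\right) \left(-7\right) - -414\right) = 2293 \left(175 + 414\right) = 2293 \cdot 589 = 1350577$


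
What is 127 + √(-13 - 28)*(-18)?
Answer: 127 - 18*I*√41 ≈ 127.0 - 115.26*I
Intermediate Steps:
127 + √(-13 - 28)*(-18) = 127 + √(-41)*(-18) = 127 + (I*√41)*(-18) = 127 - 18*I*√41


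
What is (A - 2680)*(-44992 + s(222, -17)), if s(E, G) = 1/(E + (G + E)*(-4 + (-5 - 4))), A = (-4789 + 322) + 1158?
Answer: 658283671973/2443 ≈ 2.6946e+8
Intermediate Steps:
A = -3309 (A = -4467 + 1158 = -3309)
s(E, G) = 1/(-13*G - 12*E) (s(E, G) = 1/(E + (E + G)*(-4 - 9)) = 1/(E + (E + G)*(-13)) = 1/(E + (-13*E - 13*G)) = 1/(-13*G - 12*E))
(A - 2680)*(-44992 + s(222, -17)) = (-3309 - 2680)*(-44992 - 1/(12*222 + 13*(-17))) = -5989*(-44992 - 1/(2664 - 221)) = -5989*(-44992 - 1/2443) = -5989*(-109915457/2443) = 658283671973/2443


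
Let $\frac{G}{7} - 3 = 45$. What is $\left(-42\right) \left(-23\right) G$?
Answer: $324576$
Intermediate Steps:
$G = 336$ ($G = 21 + 7 \cdot 45 = 21 + 315 = 336$)
$\left(-42\right) \left(-23\right) G = \left(-42\right) \left(-23\right) 336 = 966 \cdot 336 = 324576$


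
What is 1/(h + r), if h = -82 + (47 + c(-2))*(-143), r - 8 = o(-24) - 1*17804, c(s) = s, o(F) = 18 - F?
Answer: -1/24271 ≈ -4.1201e-5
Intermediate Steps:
r = -17754 (r = 8 + ((18 - 1*(-24)) - 1*17804) = 8 + ((18 + 24) - 17804) = 8 + (42 - 17804) = 8 - 17762 = -17754)
h = -6517 (h = -82 + (47 - 2)*(-143) = -82 + 45*(-143) = -82 - 6435 = -6517)
1/(h + r) = 1/(-6517 - 17754) = 1/(-24271) = -1/24271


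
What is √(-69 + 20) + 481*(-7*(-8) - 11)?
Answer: 21645 + 7*I ≈ 21645.0 + 7.0*I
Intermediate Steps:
√(-69 + 20) + 481*(-7*(-8) - 11) = √(-49) + 481*(56 - 11) = 7*I + 481*45 = 7*I + 21645 = 21645 + 7*I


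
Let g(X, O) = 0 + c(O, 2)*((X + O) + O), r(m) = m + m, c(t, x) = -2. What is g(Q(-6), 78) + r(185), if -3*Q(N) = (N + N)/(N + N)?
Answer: 176/3 ≈ 58.667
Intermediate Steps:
r(m) = 2*m
Q(N) = -⅓ (Q(N) = -(N + N)/(3*(N + N)) = -2*N/(3*(2*N)) = -2*N*1/(2*N)/3 = -⅓*1 = -⅓)
g(X, O) = -4*O - 2*X (g(X, O) = 0 - 2*((X + O) + O) = 0 - 2*((O + X) + O) = 0 - 2*(X + 2*O) = 0 + (-4*O - 2*X) = -4*O - 2*X)
g(Q(-6), 78) + r(185) = (-4*78 - 2*(-⅓)) + 2*185 = (-312 + ⅔) + 370 = -934/3 + 370 = 176/3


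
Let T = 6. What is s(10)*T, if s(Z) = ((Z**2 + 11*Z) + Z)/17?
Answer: 1320/17 ≈ 77.647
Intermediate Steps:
s(Z) = Z**2/17 + 12*Z/17 (s(Z) = (Z**2 + 12*Z)*(1/17) = Z**2/17 + 12*Z/17)
s(10)*T = ((1/17)*10*(12 + 10))*6 = ((1/17)*10*22)*6 = (220/17)*6 = 1320/17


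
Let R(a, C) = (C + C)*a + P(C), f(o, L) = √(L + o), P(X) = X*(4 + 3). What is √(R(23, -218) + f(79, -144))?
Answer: √(-11554 + I*√65) ≈ 0.0375 + 107.49*I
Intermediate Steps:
P(X) = 7*X (P(X) = X*7 = 7*X)
R(a, C) = 7*C + 2*C*a (R(a, C) = (C + C)*a + 7*C = (2*C)*a + 7*C = 2*C*a + 7*C = 7*C + 2*C*a)
√(R(23, -218) + f(79, -144)) = √(-218*(7 + 2*23) + √(-144 + 79)) = √(-218*(7 + 46) + √(-65)) = √(-218*53 + I*√65) = √(-11554 + I*√65)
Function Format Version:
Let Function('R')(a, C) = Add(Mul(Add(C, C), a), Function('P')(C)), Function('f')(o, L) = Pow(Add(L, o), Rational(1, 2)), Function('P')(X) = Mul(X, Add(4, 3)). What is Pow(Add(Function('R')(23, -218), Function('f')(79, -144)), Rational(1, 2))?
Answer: Pow(Add(-11554, Mul(I, Pow(65, Rational(1, 2)))), Rational(1, 2)) ≈ Add(0.0375, Mul(107.49, I))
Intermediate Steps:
Function('P')(X) = Mul(7, X) (Function('P')(X) = Mul(X, 7) = Mul(7, X))
Function('R')(a, C) = Add(Mul(7, C), Mul(2, C, a)) (Function('R')(a, C) = Add(Mul(Add(C, C), a), Mul(7, C)) = Add(Mul(Mul(2, C), a), Mul(7, C)) = Add(Mul(2, C, a), Mul(7, C)) = Add(Mul(7, C), Mul(2, C, a)))
Pow(Add(Function('R')(23, -218), Function('f')(79, -144)), Rational(1, 2)) = Pow(Add(Mul(-218, Add(7, Mul(2, 23))), Pow(Add(-144, 79), Rational(1, 2))), Rational(1, 2)) = Pow(Add(Mul(-218, Add(7, 46)), Pow(-65, Rational(1, 2))), Rational(1, 2)) = Pow(Add(Mul(-218, 53), Mul(I, Pow(65, Rational(1, 2)))), Rational(1, 2)) = Pow(Add(-11554, Mul(I, Pow(65, Rational(1, 2)))), Rational(1, 2))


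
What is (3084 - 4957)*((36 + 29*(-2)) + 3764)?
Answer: -7008766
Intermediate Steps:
(3084 - 4957)*((36 + 29*(-2)) + 3764) = -1873*((36 - 58) + 3764) = -1873*(-22 + 3764) = -1873*3742 = -7008766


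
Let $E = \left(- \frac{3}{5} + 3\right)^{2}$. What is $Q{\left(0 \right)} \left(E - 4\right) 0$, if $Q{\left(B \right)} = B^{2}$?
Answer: $0$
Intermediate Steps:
$E = \frac{144}{25}$ ($E = \left(- \frac{3}{5} + 3\right)^{2} = \left(\frac{12}{5}\right)^{2} = \frac{144}{25} \approx 5.76$)
$Q{\left(0 \right)} \left(E - 4\right) 0 = 0^{2} \left(\frac{144}{25} - 4\right) 0 = 0 \cdot \frac{44}{25} \cdot 0 = 0 \cdot 0 = 0$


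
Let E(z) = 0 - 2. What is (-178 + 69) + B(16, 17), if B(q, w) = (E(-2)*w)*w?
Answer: -687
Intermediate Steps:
E(z) = -2
B(q, w) = -2*w**2 (B(q, w) = (-2*w)*w = -2*w**2)
(-178 + 69) + B(16, 17) = (-178 + 69) - 2*17**2 = -109 - 2*289 = -109 - 578 = -687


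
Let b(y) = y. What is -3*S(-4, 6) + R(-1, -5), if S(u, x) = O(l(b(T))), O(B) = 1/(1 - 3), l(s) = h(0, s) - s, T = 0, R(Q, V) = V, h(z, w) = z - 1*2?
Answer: -7/2 ≈ -3.5000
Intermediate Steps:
h(z, w) = -2 + z (h(z, w) = z - 2 = -2 + z)
l(s) = -2 - s (l(s) = (-2 + 0) - s = -2 - s)
O(B) = -1/2 (O(B) = 1/(-2) = -1/2)
S(u, x) = -1/2
-3*S(-4, 6) + R(-1, -5) = -3*(-1/2) - 5 = 3/2 - 5 = -7/2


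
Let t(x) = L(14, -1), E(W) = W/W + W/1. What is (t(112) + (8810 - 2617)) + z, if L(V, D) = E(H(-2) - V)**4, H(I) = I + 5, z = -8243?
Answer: 7950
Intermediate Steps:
H(I) = 5 + I
E(W) = 1 + W (E(W) = 1 + W*1 = 1 + W)
L(V, D) = (4 - V)**4 (L(V, D) = (1 + ((5 - 2) - V))**4 = (1 + (3 - V))**4 = (4 - V)**4)
t(x) = 10000 (t(x) = (-4 + 14)**4 = 10**4 = 10000)
(t(112) + (8810 - 2617)) + z = (10000 + (8810 - 2617)) - 8243 = (10000 + 6193) - 8243 = 16193 - 8243 = 7950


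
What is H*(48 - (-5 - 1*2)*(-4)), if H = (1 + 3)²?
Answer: 320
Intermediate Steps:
H = 16 (H = 4² = 16)
H*(48 - (-5 - 1*2)*(-4)) = 16*(48 - (-5 - 1*2)*(-4)) = 16*(48 - (-5 - 2)*(-4)) = 16*(48 - 1*(-7)*(-4)) = 16*(48 + 7*(-4)) = 16*(48 - 28) = 16*20 = 320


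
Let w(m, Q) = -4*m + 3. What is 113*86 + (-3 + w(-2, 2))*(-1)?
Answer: 9710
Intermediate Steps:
w(m, Q) = 3 - 4*m
113*86 + (-3 + w(-2, 2))*(-1) = 113*86 + (-3 + (3 - 4*(-2)))*(-1) = 9718 + (-3 + (3 + 8))*(-1) = 9718 + (-3 + 11)*(-1) = 9718 + 8*(-1) = 9718 - 8 = 9710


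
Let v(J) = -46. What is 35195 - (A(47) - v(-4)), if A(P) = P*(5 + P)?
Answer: 32705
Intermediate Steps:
35195 - (A(47) - v(-4)) = 35195 - (47*(5 + 47) - 1*(-46)) = 35195 - (47*52 + 46) = 35195 - (2444 + 46) = 35195 - 1*2490 = 35195 - 2490 = 32705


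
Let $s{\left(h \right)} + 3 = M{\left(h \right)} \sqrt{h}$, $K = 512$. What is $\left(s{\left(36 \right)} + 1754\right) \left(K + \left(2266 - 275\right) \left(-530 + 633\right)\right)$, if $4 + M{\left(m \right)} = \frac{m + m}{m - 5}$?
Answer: $\frac{11095216865}{31} \approx 3.5791 \cdot 10^{8}$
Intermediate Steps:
$M{\left(m \right)} = -4 + \frac{2 m}{-5 + m}$ ($M{\left(m \right)} = -4 + \frac{m + m}{m - 5} = -4 + \frac{2 m}{-5 + m}$)
$s{\left(h \right)} = -3 + \frac{2 \sqrt{h} \left(10 - h\right)}{-5 + h}$ ($s{\left(h \right)} = -3 + \frac{2 \left(10 - h\right)}{-5 + h} \sqrt{h} = -3 + \frac{2 \sqrt{h} \left(10 - h\right)}{-5 + h}$)
$\left(s{\left(36 \right)} + 1754\right) \left(K + \left(2266 - 275\right) \left(-530 + 633\right)\right) = \left(\frac{15 - 108 + 2 \sqrt{36} \left(10 - 36\right)}{-5 + 36} + 1754\right) \left(512 + \left(2266 - 275\right) \left(-530 + 633\right)\right) = \left(\frac{15 - 108 + 2 \cdot 6 \left(10 - 36\right)}{31} + 1754\right) \left(512 + 1991 \cdot 103\right) = \left(\frac{15 - 108 + 2 \cdot 6 \left(-26\right)}{31} + 1754\right) \left(512 + 205073\right) = \left(\frac{15 - 108 - 312}{31} + 1754\right) 205585 = \left(\frac{1}{31} \left(-405\right) + 1754\right) 205585 = \left(- \frac{405}{31} + 1754\right) 205585 = \frac{53969}{31} \cdot 205585 = \frac{11095216865}{31}$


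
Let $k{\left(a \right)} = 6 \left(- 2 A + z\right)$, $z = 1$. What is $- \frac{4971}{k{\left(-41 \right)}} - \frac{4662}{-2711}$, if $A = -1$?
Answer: $- \frac{4464155}{16266} \approx -274.45$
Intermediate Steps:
$k{\left(a \right)} = 18$ ($k{\left(a \right)} = 6 \left(\left(-2\right) \left(-1\right) + 1\right) = 6 \left(2 + 1\right) = 6 \cdot 3 = 18$)
$- \frac{4971}{k{\left(-41 \right)}} - \frac{4662}{-2711} = - \frac{4971}{18} - \frac{4662}{-2711} = \left(-4971\right) \frac{1}{18} - - \frac{4662}{2711} = - \frac{1657}{6} + \frac{4662}{2711} = - \frac{4464155}{16266}$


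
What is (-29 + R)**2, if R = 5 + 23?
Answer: 1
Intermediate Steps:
R = 28
(-29 + R)**2 = (-29 + 28)**2 = (-1)**2 = 1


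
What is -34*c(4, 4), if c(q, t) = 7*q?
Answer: -952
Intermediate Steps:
-34*c(4, 4) = -238*4 = -34*28 = -952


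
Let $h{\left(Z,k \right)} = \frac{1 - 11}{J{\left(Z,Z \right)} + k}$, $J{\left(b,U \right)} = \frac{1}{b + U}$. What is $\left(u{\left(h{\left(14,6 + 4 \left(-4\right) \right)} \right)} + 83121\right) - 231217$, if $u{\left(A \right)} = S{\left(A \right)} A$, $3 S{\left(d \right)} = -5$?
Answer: $- \frac{123957752}{837} \approx -1.481 \cdot 10^{5}$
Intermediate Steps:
$J{\left(b,U \right)} = \frac{1}{U + b}$
$S{\left(d \right)} = - \frac{5}{3}$ ($S{\left(d \right)} = \frac{1}{3} \left(-5\right) = - \frac{5}{3}$)
$h{\left(Z,k \right)} = - \frac{10}{k + \frac{1}{2 Z}}$ ($h{\left(Z,k \right)} = \frac{1 - 11}{\frac{1}{Z + Z} + k} = - \frac{10}{\frac{1}{2 Z} + k} = - \frac{10}{k + \frac{1}{2 Z}}$)
$u{\left(A \right)} = - \frac{5 A}{3}$
$\left(u{\left(h{\left(14,6 + 4 \left(-4\right) \right)} \right)} + 83121\right) - 231217 = \left(- \frac{5 \left(\left(-20\right) 14 \frac{1}{1 + 2 \cdot 14 \left(6 + 4 \left(-4\right)\right)}\right)}{3} + 83121\right) - 231217 = \left(- \frac{5 \left(\left(-20\right) 14 \frac{1}{1 + 2 \cdot 14 \left(6 - 16\right)}\right)}{3} + 83121\right) - 231217 = \left(- \frac{5 \left(\left(-20\right) 14 \frac{1}{1 + 2 \cdot 14 \left(-10\right)}\right)}{3} + 83121\right) - 231217 = \left(- \frac{5 \left(\left(-20\right) 14 \frac{1}{1 - 280}\right)}{3} + 83121\right) - 231217 = \left(- \frac{5 \left(\left(-20\right) 14 \frac{1}{-279}\right)}{3} + 83121\right) - 231217 = \left(- \frac{5 \left(\left(-20\right) 14 \left(- \frac{1}{279}\right)\right)}{3} + 83121\right) - 231217 = \left(\left(- \frac{5}{3}\right) \frac{280}{279} + 83121\right) - 231217 = \left(- \frac{1400}{837} + 83121\right) - 231217 = \frac{69570877}{837} - 231217 = - \frac{123957752}{837}$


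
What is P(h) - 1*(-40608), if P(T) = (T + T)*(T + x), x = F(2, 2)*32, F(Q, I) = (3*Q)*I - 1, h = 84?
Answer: 113856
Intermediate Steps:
F(Q, I) = -1 + 3*I*Q (F(Q, I) = 3*I*Q - 1 = -1 + 3*I*Q)
x = 352 (x = (-1 + 3*2*2)*32 = (-1 + 12)*32 = 11*32 = 352)
P(T) = 2*T*(352 + T) (P(T) = (T + T)*(T + 352) = (2*T)*(352 + T) = 2*T*(352 + T))
P(h) - 1*(-40608) = 2*84*(352 + 84) - 1*(-40608) = 2*84*436 + 40608 = 73248 + 40608 = 113856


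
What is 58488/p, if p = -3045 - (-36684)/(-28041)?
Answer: -182229112/9491281 ≈ -19.200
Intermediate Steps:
p = -28473843/9347 (p = -3045 - (-36684)*(-1)/28041 = -3045 - 1*12228/9347 = -3045 - 12228/9347 = -28473843/9347 ≈ -3046.3)
58488/p = 58488/(-28473843/9347) = 58488*(-9347/28473843) = -182229112/9491281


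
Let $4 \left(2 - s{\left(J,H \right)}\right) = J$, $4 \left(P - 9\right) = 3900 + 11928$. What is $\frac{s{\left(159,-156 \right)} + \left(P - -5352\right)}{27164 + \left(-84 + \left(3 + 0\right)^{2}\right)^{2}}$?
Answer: $\frac{37121}{131156} \approx 0.28303$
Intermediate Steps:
$P = 3966$ ($P = 9 + \frac{3900 + 11928}{4} = 9 + \frac{1}{4} \cdot 15828 = 9 + 3957 = 3966$)
$s{\left(J,H \right)} = 2 - \frac{J}{4}$
$\frac{s{\left(159,-156 \right)} + \left(P - -5352\right)}{27164 + \left(-84 + \left(3 + 0\right)^{2}\right)^{2}} = \frac{\left(2 - \frac{159}{4}\right) + \left(3966 - -5352\right)}{27164 + \left(-84 + \left(3 + 0\right)^{2}\right)^{2}} = \frac{\left(2 - \frac{159}{4}\right) + \left(3966 + 5352\right)}{27164 + \left(-84 + 3^{2}\right)^{2}} = \frac{- \frac{151}{4} + 9318}{27164 + \left(-84 + 9\right)^{2}} = \frac{37121}{4 \left(27164 + \left(-75\right)^{2}\right)} = \frac{37121}{4 \left(27164 + 5625\right)} = \frac{37121}{4 \cdot 32789} = \frac{37121}{4} \cdot \frac{1}{32789} = \frac{37121}{131156}$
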